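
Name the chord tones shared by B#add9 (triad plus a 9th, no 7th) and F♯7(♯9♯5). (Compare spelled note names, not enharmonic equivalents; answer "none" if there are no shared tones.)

C##

B#add9: B# D## F## C##
F♯7(♯9♯5): F# A# C## E G##
Common to both → C##.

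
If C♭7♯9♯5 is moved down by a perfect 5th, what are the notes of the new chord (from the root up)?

A perfect 5th down from Cb is Fb, so the new chord is Fb dominant seventh sharp nine sharp five.
root → Fb
3rd (major 3rd) → Ab
5th (augmented 5th) → C
7th (minor 7th) → Ebb
9th (augmented 9th) → G

Fb, Ab, C, Ebb, G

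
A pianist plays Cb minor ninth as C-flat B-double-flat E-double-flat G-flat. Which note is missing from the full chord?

D-flat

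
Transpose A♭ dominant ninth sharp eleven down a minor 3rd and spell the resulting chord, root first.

A minor 3rd down from A-flat is F, so the new chord is F dominant ninth sharp eleven.
F — root
A — major 3rd
C — perfect 5th
E-flat — minor 7th
G — major 9th
B — augmented 11th

F  A  C  E-flat  G  B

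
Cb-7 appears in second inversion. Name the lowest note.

Cb-7 = Cb–Ebb–Gb–Bbb. Second inversion → fifth in the bass = Gb.

Gb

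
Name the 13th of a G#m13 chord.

E♯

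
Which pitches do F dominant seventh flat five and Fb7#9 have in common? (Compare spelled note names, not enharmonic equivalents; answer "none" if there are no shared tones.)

F dominant seventh flat five = F, A, Cb, Eb.
Fb7#9 = Fb, Ab, Cb, Ebb, G.
Shared: Cb.

Cb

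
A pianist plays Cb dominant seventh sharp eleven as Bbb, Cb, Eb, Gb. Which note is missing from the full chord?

Cb dominant seventh sharp eleven = Cb, Eb, Gb, Bbb, F. The voicing lacks the 11th (augmented 11th), F.

F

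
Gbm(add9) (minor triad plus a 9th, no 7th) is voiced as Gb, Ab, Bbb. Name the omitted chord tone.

Db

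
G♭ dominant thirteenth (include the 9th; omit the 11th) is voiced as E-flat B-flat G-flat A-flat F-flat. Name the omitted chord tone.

D-flat

G♭ dominant thirteenth = G-flat, B-flat, D-flat, F-flat, A-flat, E-flat. The voicing lacks the 5th (perfect 5th), D-flat.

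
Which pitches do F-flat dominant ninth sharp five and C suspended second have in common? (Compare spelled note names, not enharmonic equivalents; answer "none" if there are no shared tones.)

F-flat dominant ninth sharp five: F-flat A-flat C E-double-flat G-flat
C suspended second: C D G
Common to both → C.

C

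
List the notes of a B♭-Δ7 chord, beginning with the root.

B♭  D♭  F  A

Root B♭, quality minor-major seventh:
- root: B♭
- minor 3rd: D♭
- perfect 5th: F
- major 7th: A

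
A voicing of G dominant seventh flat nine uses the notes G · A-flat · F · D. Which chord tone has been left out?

B

The full G dominant seventh flat nine chord is G, B, D, F, A-flat.
Comparing with the voicing, the major 3rd (3rd) — B — is absent.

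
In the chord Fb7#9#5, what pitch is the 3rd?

Root of Fb7#9#5 = F♭. The 3rd is a major 3rd: F♭ up a major 3rd → A♭.

A♭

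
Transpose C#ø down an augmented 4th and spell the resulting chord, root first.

G Bb Db F

An augmented 4th down from C# is G, so the new chord is G half-diminished seventh.
Root: G
Minor 3rd (3rd): Bb
Diminished 5th (5th): Db
Minor 7th (7th): F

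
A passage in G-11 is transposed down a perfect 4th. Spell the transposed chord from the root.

Transposed root: G → D (perfect 4th down). So we spell D minor eleventh:
Root: D
Minor 3rd (3rd): F
Perfect 5th (5th): A
Minor 7th (7th): C
Major 9th (9th): E
Perfect 11th (11th): G

D F A C E G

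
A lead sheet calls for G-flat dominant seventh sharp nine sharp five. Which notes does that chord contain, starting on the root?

G-flat – B-flat – D – F-flat – A

Root G-flat, quality dominant seventh sharp nine sharp five:
G-flat — root
B-flat — major 3rd
D — augmented 5th
F-flat — minor 7th
A — augmented 9th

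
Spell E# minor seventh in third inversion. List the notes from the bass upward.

In root position, E# minor seventh is E-sharp–G-sharp–B-sharp–D-sharp.
Third inversion puts the seventh (D-sharp) in the bass.

D-sharp  E-sharp  G-sharp  B-sharp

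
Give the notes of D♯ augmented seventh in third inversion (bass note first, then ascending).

C-sharp  D-sharp  F-double-sharp  A-double-sharp

In root position, D♯ augmented seventh is D-sharp–F-double-sharp–A-double-sharp–C-sharp.
Third inversion puts the seventh (C-sharp) in the bass.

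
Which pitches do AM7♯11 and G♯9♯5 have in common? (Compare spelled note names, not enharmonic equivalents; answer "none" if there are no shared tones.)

AM7♯11 = A, C#, E, G#, D#.
G♯9♯5 = G#, B#, D##, F#, A#.
Shared: G#.

G#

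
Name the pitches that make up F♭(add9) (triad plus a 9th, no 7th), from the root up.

Fb, Ab, Cb, Gb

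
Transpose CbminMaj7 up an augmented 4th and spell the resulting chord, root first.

An augmented 4th up from Cb is F, so the new chord is F minor-major seventh.
- root: F
- minor 3rd: Ab
- perfect 5th: C
- major 7th: E

F Ab C E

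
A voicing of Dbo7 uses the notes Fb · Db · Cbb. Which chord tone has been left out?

The full Dbo7 chord is Db, Fb, Abb, Cbb.
Comparing with the voicing, the diminished 5th (5th) — Abb — is absent.

Abb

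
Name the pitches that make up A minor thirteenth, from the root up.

A minor thirteenth: minor thirteenth on A.
root → A
3rd (minor 3rd) → C
5th (perfect 5th) → E
7th (minor 7th) → G
9th (major 9th) → B
11th (perfect 11th) → D
13th (major 13th) → F#

A C E G B D F#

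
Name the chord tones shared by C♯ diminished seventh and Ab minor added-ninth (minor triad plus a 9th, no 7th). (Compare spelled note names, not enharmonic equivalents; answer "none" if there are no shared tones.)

C♯ diminished seventh: C# E G Bb
Ab minor added-ninth: Ab Cb Eb Bb
Common to both → Bb.

Bb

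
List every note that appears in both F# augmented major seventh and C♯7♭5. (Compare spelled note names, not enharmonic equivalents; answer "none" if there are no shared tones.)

F# augmented major seventh: F# A# C## E#
C♯7♭5: C# E# G B
Common to both → E#.

E#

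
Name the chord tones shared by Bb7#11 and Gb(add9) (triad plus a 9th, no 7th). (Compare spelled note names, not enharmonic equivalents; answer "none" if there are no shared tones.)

Bb, Ab

Bb7#11 = Bb, D, F, Ab, E.
Gb(add9) = Gb, Bb, Db, Ab.
Shared: Bb, Ab.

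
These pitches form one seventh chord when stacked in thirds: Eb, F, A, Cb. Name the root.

F

Arranged so that each adjacent pair is a third by letter name: F – A – Cb – Eb.
The bottom of that stack, F, is the root (this is F dominant seventh flat five).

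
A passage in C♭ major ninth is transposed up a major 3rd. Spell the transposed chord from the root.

A major 3rd up from C♭ is E♭, so the new chord is E♭ major ninth.
- root: E♭
- major 3rd: G
- perfect 5th: B♭
- major 7th: D
- major 9th: F

E♭  G  B♭  D  F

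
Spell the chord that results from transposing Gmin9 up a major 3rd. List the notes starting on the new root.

B – D – F# – A – C#

G up a major 3rd → B. New chord: B minor ninth.
Root: B
Minor 3rd (3rd): D
Perfect 5th (5th): F#
Minor 7th (7th): A
Major 9th (9th): C#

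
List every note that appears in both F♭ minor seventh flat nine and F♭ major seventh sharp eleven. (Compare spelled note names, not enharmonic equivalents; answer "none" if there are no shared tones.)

F♭ minor seventh flat nine: F-flat A-double-flat C-flat E-double-flat G-double-flat
F♭ major seventh sharp eleven: F-flat A-flat C-flat E-flat B-flat
Common to both → F-flat, C-flat.

F-flat C-flat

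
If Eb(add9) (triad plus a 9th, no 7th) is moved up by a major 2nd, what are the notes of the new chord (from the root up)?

F, A, C, G

A major 2nd up from Eb is F, so the new chord is F added-ninth.
F — root
A — major 3rd
C — perfect 5th
G — major 9th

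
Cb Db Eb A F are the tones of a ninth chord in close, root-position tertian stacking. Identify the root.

Stacking in thirds gives Db – F – A – Cb – Eb, so Db is the root — Db dominant ninth sharp five.

Db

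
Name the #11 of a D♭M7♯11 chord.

G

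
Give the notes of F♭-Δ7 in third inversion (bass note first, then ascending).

In root position, F♭-Δ7 is Fb–Abb–Cb–Eb.
Third inversion puts the seventh (Eb) in the bass.

Eb – Fb – Abb – Cb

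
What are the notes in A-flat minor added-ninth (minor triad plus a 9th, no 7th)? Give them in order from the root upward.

Ab, Cb, Eb, Bb

Root Ab, quality minor added-ninth:
root → Ab
3rd (minor 3rd) → Cb
5th (perfect 5th) → Eb
9th (major 9th) → Bb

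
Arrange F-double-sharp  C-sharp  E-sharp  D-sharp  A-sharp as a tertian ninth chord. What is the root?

D-sharp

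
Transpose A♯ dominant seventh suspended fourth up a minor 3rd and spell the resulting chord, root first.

C-sharp, F-sharp, G-sharp, B

A minor 3rd up from A-sharp is C-sharp, so the new chord is C-sharp dominant seventh suspended fourth.
C-sharp — root
F-sharp — perfect 4th
G-sharp — perfect 5th
B — minor 7th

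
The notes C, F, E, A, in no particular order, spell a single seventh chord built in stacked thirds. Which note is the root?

Arranged so that each adjacent pair is a third by letter name: F – A – C – E.
The bottom of that stack, F, is the root (this is F major seventh).

F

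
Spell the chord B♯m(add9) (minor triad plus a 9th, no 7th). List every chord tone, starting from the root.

B♯  D♯  F𝄪  C𝄪

Root B♯, quality minor added-ninth:
root → B♯
3rd (minor 3rd) → D♯
5th (perfect 5th) → F𝄪
9th (major 9th) → C𝄪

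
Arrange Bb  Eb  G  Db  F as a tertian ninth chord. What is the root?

Eb

Stacking in thirds gives Eb – G – Bb – Db – F, so Eb is the root — Eb dominant ninth.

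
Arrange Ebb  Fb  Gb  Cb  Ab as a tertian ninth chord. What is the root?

Stacking in thirds gives Fb – Ab – Cb – Ebb – Gb, so Fb is the root — Fb dominant ninth.

Fb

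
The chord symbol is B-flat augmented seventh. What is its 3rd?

Root of B-flat augmented seventh = B-flat. The 3rd is a major 3rd: B-flat up a major 3rd → D.

D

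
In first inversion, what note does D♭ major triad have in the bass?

F

D♭ major triad = D-flat–F–A-flat. First inversion → third in the bass = F.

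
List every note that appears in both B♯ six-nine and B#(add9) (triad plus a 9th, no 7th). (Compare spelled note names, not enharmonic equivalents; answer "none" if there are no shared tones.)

B♯ six-nine = B♯, D𝄪, F𝄪, G𝄪, C𝄪.
B#(add9) = B♯, D𝄪, F𝄪, C𝄪.
Shared: B♯, D𝄪, F𝄪, C𝄪.

B♯ D𝄪 F𝄪 C𝄪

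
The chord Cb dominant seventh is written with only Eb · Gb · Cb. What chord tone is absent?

Cb dominant seventh = Cb, Eb, Gb, Bbb. The voicing lacks the 7th (minor 7th), Bbb.

Bbb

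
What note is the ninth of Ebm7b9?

Ebm7b9 is built on Eb; its 9th is a minor 9th above the root.
A second above E uses the letter F, and the minor 9th above Eb is Fb.

Fb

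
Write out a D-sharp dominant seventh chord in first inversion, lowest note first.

F𝄪  A♯  C♯  D♯

D-sharp dominant seventh = D♯–F𝄪–A♯–C♯; first inversion → third (F𝄪) lowest.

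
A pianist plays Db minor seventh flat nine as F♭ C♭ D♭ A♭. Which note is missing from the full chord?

E𝄫

The full Db minor seventh flat nine chord is D♭, F♭, A♭, C♭, E𝄫.
Comparing with the voicing, the minor 9th (9th) — E𝄫 — is absent.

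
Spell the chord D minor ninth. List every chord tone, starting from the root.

Root D, quality minor ninth:
root → D
3rd (minor 3rd) → F
5th (perfect 5th) → A
7th (minor 7th) → C
9th (major 9th) → E

D, F, A, C, E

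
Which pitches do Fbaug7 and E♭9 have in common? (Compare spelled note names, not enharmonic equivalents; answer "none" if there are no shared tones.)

none

Fbaug7 = Fb, Ab, C, Ebb.
E♭9 = Eb, G, Bb, Db, F.
Shared: none.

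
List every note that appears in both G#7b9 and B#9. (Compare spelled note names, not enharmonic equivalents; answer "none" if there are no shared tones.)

G#7b9: G# B# D# F# A
B#9: B# D## F## A# C##
Common to both → B#.

B#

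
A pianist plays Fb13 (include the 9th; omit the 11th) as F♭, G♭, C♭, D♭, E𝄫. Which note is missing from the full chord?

A♭

Fb13 = F♭, A♭, C♭, E𝄫, G♭, D♭. The voicing lacks the 3rd (major 3rd), A♭.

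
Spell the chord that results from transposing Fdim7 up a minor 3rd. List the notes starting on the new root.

A♭  C♭  E𝄫  G𝄫

A minor 3rd up from F is A♭, so the new chord is A♭ diminished seventh.
root → A♭
3rd (minor 3rd) → C♭
5th (diminished 5th) → E𝄫
7th (diminished 7th) → G𝄫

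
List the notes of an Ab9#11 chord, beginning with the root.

A♭ C E♭ G♭ B♭ D

Ab9#11: dominant ninth sharp eleven on A♭.
root → A♭
3rd (major 3rd) → C
5th (perfect 5th) → E♭
7th (minor 7th) → G♭
9th (major 9th) → B♭
11th (augmented 11th) → D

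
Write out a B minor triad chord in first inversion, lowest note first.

D – F-sharp – B

In root position, B minor triad is B–D–F-sharp.
First inversion puts the third (D) in the bass.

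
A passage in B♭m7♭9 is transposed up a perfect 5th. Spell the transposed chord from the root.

Transposed root: Bb → F (perfect 5th up). So we spell F minor seventh flat nine:
- root: F
- minor 3rd: Ab
- perfect 5th: C
- minor 7th: Eb
- minor 9th: Gb

F, Ab, C, Eb, Gb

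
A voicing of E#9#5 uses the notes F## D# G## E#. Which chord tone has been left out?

B##

The full E#9#5 chord is E#, G##, B##, D#, F##.
Comparing with the voicing, the augmented 5th (5th) — B## — is absent.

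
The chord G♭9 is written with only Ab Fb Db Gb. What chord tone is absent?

Bb

G♭9 = Gb, Bb, Db, Fb, Ab. The voicing lacks the 3rd (major 3rd), Bb.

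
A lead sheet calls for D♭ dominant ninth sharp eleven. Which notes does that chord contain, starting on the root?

Db, F, Ab, Cb, Eb, G

Root Db, quality dominant ninth sharp eleven:
Db — root
F — major 3rd
Ab — perfect 5th
Cb — minor 7th
Eb — major 9th
G — augmented 11th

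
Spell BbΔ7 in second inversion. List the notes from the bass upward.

In root position, BbΔ7 is Bb–D–F–A.
Second inversion puts the fifth (F) in the bass.

F A Bb D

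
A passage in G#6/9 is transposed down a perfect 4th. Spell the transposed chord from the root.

D#, F##, A#, B#, E#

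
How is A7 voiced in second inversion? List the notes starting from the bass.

E – G – A – C#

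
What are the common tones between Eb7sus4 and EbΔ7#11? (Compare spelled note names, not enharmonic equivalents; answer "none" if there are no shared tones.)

Eb7sus4 = Eb, Ab, Bb, Db.
EbΔ7#11 = Eb, G, Bb, D, A.
Shared: Eb, Bb.

Eb – Bb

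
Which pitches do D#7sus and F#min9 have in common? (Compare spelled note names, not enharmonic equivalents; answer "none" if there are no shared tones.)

D#7sus: D# G# A# C#
F#min9: F# A C# E G#
Common to both → G#, C#.

G#, C#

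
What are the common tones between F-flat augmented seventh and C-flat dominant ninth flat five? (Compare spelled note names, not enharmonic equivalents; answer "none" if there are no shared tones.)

none

F-flat augmented seventh = F-flat, A-flat, C, E-double-flat.
C-flat dominant ninth flat five = C-flat, E-flat, G-double-flat, B-double-flat, D-flat.
Shared: none.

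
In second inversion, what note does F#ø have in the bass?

C

F#ø = F♯–A–C–E. Second inversion → fifth in the bass = C.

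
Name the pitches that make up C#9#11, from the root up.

C♯ – E♯ – G♯ – B – D♯ – F𝄪

C#9#11 is a dominant ninth sharp eleven built on C♯.
root → C♯
3rd (major 3rd) → E♯
5th (perfect 5th) → G♯
7th (minor 7th) → B
9th (major 9th) → D♯
11th (augmented 11th) → F𝄪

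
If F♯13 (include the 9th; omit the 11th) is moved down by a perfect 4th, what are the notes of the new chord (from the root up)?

F♯ down a perfect 4th → C♯. New chord: C♯ dominant thirteenth.
Root: C♯
Major 3rd (3rd): E♯
Perfect 5th (5th): G♯
Minor 7th (7th): B
Major 9th (9th): D♯
Major 13th (13th): A♯

C♯, E♯, G♯, B, D♯, A♯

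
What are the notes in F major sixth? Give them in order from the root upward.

F major sixth: major sixth on F.
F — root
A — major 3rd
C — perfect 5th
D — major 6th

F A C D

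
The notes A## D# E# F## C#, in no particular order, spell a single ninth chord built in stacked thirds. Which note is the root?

D#

Stacking in thirds gives D# – F## – A## – C# – E#, so D# is the root — D# dominant ninth sharp five.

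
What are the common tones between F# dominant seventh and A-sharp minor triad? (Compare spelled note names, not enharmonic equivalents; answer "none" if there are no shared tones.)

F# dominant seventh = F-sharp, A-sharp, C-sharp, E.
A-sharp minor triad = A-sharp, C-sharp, E-sharp.
Shared: A-sharp, C-sharp.

A-sharp, C-sharp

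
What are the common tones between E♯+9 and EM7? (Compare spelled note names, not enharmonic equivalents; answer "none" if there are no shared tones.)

D♯

E♯+9 = E♯, G𝄪, B𝄪, D♯, F𝄪.
EM7 = E, G♯, B, D♯.
Shared: D♯.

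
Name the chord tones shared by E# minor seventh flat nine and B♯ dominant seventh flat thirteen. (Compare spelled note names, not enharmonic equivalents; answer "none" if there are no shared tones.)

G♯ – B♯

E# minor seventh flat nine: E♯ G♯ B♯ D♯ F♯
B♯ dominant seventh flat thirteen: B♯ D𝄪 F𝄪 A♯ G♯
Common to both → G♯, B♯.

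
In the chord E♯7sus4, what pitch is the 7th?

D♯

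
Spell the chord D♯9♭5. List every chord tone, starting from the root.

D♯9♭5 is a dominant ninth flat five built on D#.
- root: D#
- major 3rd: F##
- diminished 5th: A
- minor 7th: C#
- major 9th: E#

D#, F##, A, C#, E#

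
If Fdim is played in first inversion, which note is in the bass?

Fdim in root position is F–Ab–Cb.
First inversion places the third in the bass, which is Ab.

Ab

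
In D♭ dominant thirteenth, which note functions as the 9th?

D♭ dominant thirteenth is built on Db; its 9th is a major 9th above the root.
A second above D uses the letter E, and the major 9th above Db is Eb.

Eb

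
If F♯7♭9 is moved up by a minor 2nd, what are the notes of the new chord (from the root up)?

G, B, D, F, Ab

A minor 2nd up from F# is G, so the new chord is G dominant seventh flat nine.
- root: G
- major 3rd: B
- perfect 5th: D
- minor 7th: F
- minor 9th: Ab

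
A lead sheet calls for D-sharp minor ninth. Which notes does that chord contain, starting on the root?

D-sharp, F-sharp, A-sharp, C-sharp, E-sharp

D-sharp minor ninth: minor ninth on D-sharp.
root → D-sharp
3rd (minor 3rd) → F-sharp
5th (perfect 5th) → A-sharp
7th (minor 7th) → C-sharp
9th (major 9th) → E-sharp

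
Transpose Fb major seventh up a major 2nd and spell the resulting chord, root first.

G-flat, B-flat, D-flat, F

F-flat up a major 2nd → G-flat. New chord: G-flat major seventh.
Root: G-flat
Major 3rd (3rd): B-flat
Perfect 5th (5th): D-flat
Major 7th (7th): F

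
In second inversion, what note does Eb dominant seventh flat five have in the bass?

B-double-flat

Eb dominant seventh flat five in root position is E-flat–G–B-double-flat–D-flat.
Second inversion places the fifth in the bass, which is B-double-flat.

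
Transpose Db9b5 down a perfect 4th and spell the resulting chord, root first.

Ab  C  Ebb  Gb  Bb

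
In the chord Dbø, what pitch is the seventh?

Root of Dbø = Db. The 7th is a minor 7th: Db up a minor 7th → Cb.

Cb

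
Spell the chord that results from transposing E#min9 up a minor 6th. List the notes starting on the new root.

Transposed root: E# → C# (minor 6th up). So we spell C# minor ninth:
root → C#
3rd (minor 3rd) → E
5th (perfect 5th) → G#
7th (minor 7th) → B
9th (major 9th) → D#

C# E G# B D#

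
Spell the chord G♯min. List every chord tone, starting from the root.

G♯ – B – D♯

G♯min: minor triad on G♯.
root → G♯
3rd (minor 3rd) → B
5th (perfect 5th) → D♯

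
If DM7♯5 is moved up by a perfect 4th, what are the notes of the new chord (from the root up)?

A perfect 4th up from D is G, so the new chord is G augmented major seventh.
root → G
3rd (major 3rd) → B
5th (augmented 5th) → D#
7th (major 7th) → F#

G  B  D#  F#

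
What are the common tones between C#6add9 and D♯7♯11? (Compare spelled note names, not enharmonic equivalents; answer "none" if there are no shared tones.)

C#6add9 = C#, E#, G#, A#, D#.
D♯7♯11 = D#, F##, A#, C#, G##.
Shared: C#, A#, D#.

C# A# D#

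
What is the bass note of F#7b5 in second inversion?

C

F#7b5 = F#–A#–C–E. Second inversion → fifth in the bass = C.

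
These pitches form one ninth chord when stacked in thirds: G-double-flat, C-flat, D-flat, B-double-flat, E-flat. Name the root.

C-flat

Stacking in thirds gives C-flat – E-flat – G-double-flat – B-double-flat – D-flat, so C-flat is the root — C-flat dominant ninth flat five.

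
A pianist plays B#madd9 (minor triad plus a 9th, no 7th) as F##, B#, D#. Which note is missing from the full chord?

B#madd9 = B#, D#, F##, C##. The voicing lacks the 9th (major 9th), C##.

C##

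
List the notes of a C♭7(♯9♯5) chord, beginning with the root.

C♭7(♯9♯5) is a dominant seventh sharp nine sharp five built on C♭.
- root: C♭
- major 3rd: E♭
- augmented 5th: G
- minor 7th: B𝄫
- augmented 9th: D

C♭, E♭, G, B𝄫, D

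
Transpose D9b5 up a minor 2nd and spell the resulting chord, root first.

Transposed root: D → Eb (minor 2nd up). So we spell Eb dominant ninth flat five:
Eb — root
G — major 3rd
Bbb — diminished 5th
Db — minor 7th
F — major 9th

Eb G Bbb Db F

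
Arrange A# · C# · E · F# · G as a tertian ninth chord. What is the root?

Stacking in thirds gives F# – A# – C# – E – G, so F# is the root — F# dominant seventh flat nine.

F#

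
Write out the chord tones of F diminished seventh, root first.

Root F, quality diminished seventh:
F — root
A-flat — minor 3rd
C-flat — diminished 5th
E-double-flat — diminished 7th

F – A-flat – C-flat – E-double-flat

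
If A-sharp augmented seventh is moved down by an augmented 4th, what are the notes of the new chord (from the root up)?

E, G♯, B♯, D

A♯ down an augmented 4th → E. New chord: E augmented seventh.
- root: E
- major 3rd: G♯
- augmented 5th: B♯
- minor 7th: D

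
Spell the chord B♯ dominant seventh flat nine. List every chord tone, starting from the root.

B-sharp D-double-sharp F-double-sharp A-sharp C-sharp

B♯ dominant seventh flat nine is a dominant seventh flat nine built on B-sharp.
Root: B-sharp
Major 3rd (3rd): D-double-sharp
Perfect 5th (5th): F-double-sharp
Minor 7th (7th): A-sharp
Minor 9th (9th): C-sharp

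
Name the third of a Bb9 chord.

Bb9 is built on Bb; its 3rd is a major 3rd above the root.
A third above B uses the letter D, and the major 3rd above Bb is D.

D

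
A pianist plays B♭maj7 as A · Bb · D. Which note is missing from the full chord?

F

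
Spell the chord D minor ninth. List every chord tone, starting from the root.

D – F – A – C – E

D minor ninth is a minor ninth built on D.
- root: D
- minor 3rd: F
- perfect 5th: A
- minor 7th: C
- major 9th: E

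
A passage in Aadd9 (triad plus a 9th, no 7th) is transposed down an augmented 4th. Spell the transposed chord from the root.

A down an augmented 4th → Eb. New chord: Eb added-ninth.
Root: Eb
Major 3rd (3rd): G
Perfect 5th (5th): Bb
Major 9th (9th): F

Eb  G  Bb  F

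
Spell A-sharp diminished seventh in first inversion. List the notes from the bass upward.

C-sharp  E  G  A-sharp

In root position, A-sharp diminished seventh is A-sharp–C-sharp–E–G.
First inversion puts the third (C-sharp) in the bass.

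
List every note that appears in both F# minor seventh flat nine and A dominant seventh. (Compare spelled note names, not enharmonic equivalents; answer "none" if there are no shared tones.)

A C-sharp E G

F# minor seventh flat nine: F-sharp A C-sharp E G
A dominant seventh: A C-sharp E G
Common to both → A, C-sharp, E, G.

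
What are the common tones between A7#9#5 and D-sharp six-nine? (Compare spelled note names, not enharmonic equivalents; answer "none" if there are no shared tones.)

A7#9#5: A C# E# G B#
D-sharp six-nine: D# F## A# B# E#
Common to both → E#, B#.

E#  B#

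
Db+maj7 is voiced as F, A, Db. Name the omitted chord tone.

Db+maj7 = Db, F, A, C. The voicing lacks the 7th (major 7th), C.

C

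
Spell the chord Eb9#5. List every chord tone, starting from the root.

Eb  G  B  Db  F

Eb9#5: dominant ninth sharp five on Eb.
- root: Eb
- major 3rd: G
- augmented 5th: B
- minor 7th: Db
- major 9th: F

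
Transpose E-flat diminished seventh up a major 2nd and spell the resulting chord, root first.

Transposed root: Eb → F (major 2nd up). So we spell F diminished seventh:
- root: F
- minor 3rd: Ab
- diminished 5th: Cb
- diminished 7th: Ebb

F  Ab  Cb  Ebb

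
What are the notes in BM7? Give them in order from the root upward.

B, D#, F#, A#

BM7 is a major seventh built on B.
Root: B
Major 3rd (3rd): D#
Perfect 5th (5th): F#
Major 7th (7th): A#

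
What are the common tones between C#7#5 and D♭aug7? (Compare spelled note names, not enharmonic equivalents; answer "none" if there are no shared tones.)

C#7#5 = C♯, E♯, G𝄪, B.
D♭aug7 = D♭, F, A, C♭.
Shared: none.

none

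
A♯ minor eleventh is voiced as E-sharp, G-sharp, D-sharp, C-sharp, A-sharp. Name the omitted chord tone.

B-sharp

The full A♯ minor eleventh chord is A-sharp, C-sharp, E-sharp, G-sharp, B-sharp, D-sharp.
Comparing with the voicing, the major 9th (9th) — B-sharp — is absent.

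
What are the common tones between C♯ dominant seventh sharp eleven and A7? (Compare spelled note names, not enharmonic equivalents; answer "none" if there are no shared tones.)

C#

C♯ dominant seventh sharp eleven = C#, E#, G#, B, F##.
A7 = A, C#, E, G.
Shared: C#.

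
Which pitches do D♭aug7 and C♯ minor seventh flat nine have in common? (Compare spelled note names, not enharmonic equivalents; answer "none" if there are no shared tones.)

none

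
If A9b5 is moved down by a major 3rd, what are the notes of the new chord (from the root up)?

F, A, Cb, Eb, G

A major 3rd down from A is F, so the new chord is F dominant ninth flat five.
Root: F
Major 3rd (3rd): A
Diminished 5th (5th): Cb
Minor 7th (7th): Eb
Major 9th (9th): G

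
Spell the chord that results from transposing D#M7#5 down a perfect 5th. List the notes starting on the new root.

A perfect 5th down from D# is G#, so the new chord is G# augmented major seventh.
- root: G#
- major 3rd: B#
- augmented 5th: D##
- major 7th: F##

G#  B#  D##  F##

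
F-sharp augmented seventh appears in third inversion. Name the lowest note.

F-sharp augmented seventh = F#–A#–C##–E. Third inversion → seventh in the bass = E.

E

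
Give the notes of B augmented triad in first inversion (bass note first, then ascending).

B augmented triad = B–D♯–F𝄪; first inversion → third (D♯) lowest.

D♯, F𝄪, B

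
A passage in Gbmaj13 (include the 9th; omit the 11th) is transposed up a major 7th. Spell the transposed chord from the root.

Gb up a major 7th → F. New chord: F major thirteenth.
root → F
3rd (major 3rd) → A
5th (perfect 5th) → C
7th (major 7th) → E
9th (major 9th) → G
13th (major 13th) → D

F, A, C, E, G, D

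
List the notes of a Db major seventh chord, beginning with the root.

Db major seventh is a major seventh built on D-flat.
root → D-flat
3rd (major 3rd) → F
5th (perfect 5th) → A-flat
7th (major 7th) → C

D-flat  F  A-flat  C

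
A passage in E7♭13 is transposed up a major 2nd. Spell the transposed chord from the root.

A major 2nd up from E is F♯, so the new chord is F♯ dominant seventh flat thirteen.
Root: F♯
Major 3rd (3rd): A♯
Perfect 5th (5th): C♯
Minor 7th (7th): E
Minor 13th (13th): D

F♯, A♯, C♯, E, D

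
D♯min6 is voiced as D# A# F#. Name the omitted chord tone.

D♯min6 = D#, F#, A#, B#. The voicing lacks the 6th (major 6th), B#.

B#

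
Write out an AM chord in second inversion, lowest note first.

E, A, C#

AM = A–C#–E; second inversion → fifth (E) lowest.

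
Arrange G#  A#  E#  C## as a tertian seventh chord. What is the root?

A#

Stacking in thirds gives A# – C## – E# – G#, so A# is the root — A# dominant seventh.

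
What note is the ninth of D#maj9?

D#maj9 is built on D#; its 9th is a major 9th above the root.
A second above D uses the letter E, and the major 9th above D# is E#.

E#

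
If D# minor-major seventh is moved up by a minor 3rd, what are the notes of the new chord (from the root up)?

F# A C# E#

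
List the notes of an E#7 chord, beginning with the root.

E#7: dominant seventh on E#.
E# — root
G## — major 3rd
B# — perfect 5th
D# — minor 7th

E#, G##, B#, D#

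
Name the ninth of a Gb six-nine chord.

Gb six-nine is built on G-flat; its 9th is a major 9th above the root.
A second above G uses the letter A, and the major 9th above G-flat is A-flat.

A-flat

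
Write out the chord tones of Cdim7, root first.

C – Eb – Gb – Bbb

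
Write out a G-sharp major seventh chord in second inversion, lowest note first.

G-sharp major seventh = G-sharp–B-sharp–D-sharp–F-double-sharp; second inversion → fifth (D-sharp) lowest.

D-sharp – F-double-sharp – G-sharp – B-sharp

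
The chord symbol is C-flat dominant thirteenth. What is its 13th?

Root of C-flat dominant thirteenth = C-flat. The 13th is a major 13th: C-flat up a major 13th → A-flat.

A-flat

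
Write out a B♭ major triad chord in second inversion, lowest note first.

F B♭ D

In root position, B♭ major triad is B♭–D–F.
Second inversion puts the fifth (F) in the bass.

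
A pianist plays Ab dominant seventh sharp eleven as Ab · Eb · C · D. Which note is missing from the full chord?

Ab dominant seventh sharp eleven = Ab, C, Eb, Gb, D. The voicing lacks the 7th (minor 7th), Gb.

Gb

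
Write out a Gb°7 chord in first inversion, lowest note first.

Bbb – Dbb – Fbb – Gb

In root position, Gb°7 is Gb–Bbb–Dbb–Fbb.
First inversion puts the third (Bbb) in the bass.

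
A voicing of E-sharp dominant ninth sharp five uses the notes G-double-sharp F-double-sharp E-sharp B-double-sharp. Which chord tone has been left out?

D-sharp

The full E-sharp dominant ninth sharp five chord is E-sharp, G-double-sharp, B-double-sharp, D-sharp, F-double-sharp.
Comparing with the voicing, the minor 7th (7th) — D-sharp — is absent.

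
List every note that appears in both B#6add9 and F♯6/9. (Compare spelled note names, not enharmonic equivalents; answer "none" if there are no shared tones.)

B#6add9: B♯ D𝄪 F𝄪 G𝄪 C𝄪
F♯6/9: F♯ A♯ C♯ D♯ G♯
Common to both → none.

none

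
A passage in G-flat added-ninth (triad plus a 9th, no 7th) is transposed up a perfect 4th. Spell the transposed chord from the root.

Transposed root: Gb → Cb (perfect 4th up). So we spell Cb added-ninth:
root → Cb
3rd (major 3rd) → Eb
5th (perfect 5th) → Gb
9th (major 9th) → Db

Cb, Eb, Gb, Db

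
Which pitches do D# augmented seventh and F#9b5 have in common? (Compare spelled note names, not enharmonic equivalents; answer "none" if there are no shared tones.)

D# augmented seventh: D# F## A## C#
F#9b5: F# A# C E G#
Common to both → none.

none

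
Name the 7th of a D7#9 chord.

D7#9 is built on D; its 7th is a minor 7th above the root.
A seventh above D uses the letter C, and the minor 7th above D is C.

C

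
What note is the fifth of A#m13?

A#m13 is built on A#; its 5th is a perfect 5th above the root.
A fifth above A uses the letter E, and the perfect 5th above A# is E#.

E#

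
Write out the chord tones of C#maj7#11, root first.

Root C♯, quality major seventh sharp eleven:
Root: C♯
Major 3rd (3rd): E♯
Perfect 5th (5th): G♯
Major 7th (7th): B♯
Augmented 11th (11th): F𝄪

C♯ – E♯ – G♯ – B♯ – F𝄪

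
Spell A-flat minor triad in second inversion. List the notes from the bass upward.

E♭, A♭, C♭

A-flat minor triad = A♭–C♭–E♭; second inversion → fifth (E♭) lowest.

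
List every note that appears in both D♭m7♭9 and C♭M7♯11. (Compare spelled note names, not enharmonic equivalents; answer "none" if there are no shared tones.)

C♭

D♭m7♭9: D♭ F♭ A♭ C♭ E𝄫
C♭M7♯11: C♭ E♭ G♭ B♭ F
Common to both → C♭.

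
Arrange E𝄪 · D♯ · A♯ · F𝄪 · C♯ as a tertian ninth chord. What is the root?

Stacking in thirds gives D♯ – F𝄪 – A♯ – C♯ – E𝄪, so D♯ is the root — D♯ dominant seventh sharp nine.

D♯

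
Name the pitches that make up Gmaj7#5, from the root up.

Root G, quality augmented major seventh:
G — root
B — major 3rd
D# — augmented 5th
F# — major 7th

G, B, D#, F#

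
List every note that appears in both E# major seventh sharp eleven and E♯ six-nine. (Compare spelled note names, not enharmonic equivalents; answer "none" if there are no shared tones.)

E# major seventh sharp eleven = E-sharp, G-double-sharp, B-sharp, D-double-sharp, A-double-sharp.
E♯ six-nine = E-sharp, G-double-sharp, B-sharp, C-double-sharp, F-double-sharp.
Shared: E-sharp, G-double-sharp, B-sharp.

E-sharp G-double-sharp B-sharp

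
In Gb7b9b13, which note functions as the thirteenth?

Ebb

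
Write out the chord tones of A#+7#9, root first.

A# – C## – E## – G# – B##

A#+7#9: dominant seventh sharp nine sharp five on A#.
A# — root
C## — major 3rd
E## — augmented 5th
G# — minor 7th
B## — augmented 9th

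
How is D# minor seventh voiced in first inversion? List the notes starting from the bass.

F#  A#  C#  D#

D# minor seventh = D#–F#–A#–C#; first inversion → third (F#) lowest.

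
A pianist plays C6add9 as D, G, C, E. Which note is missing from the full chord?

C6add9 = C, E, G, A, D. The voicing lacks the 6th (major 6th), A.

A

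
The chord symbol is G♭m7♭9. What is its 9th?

Abb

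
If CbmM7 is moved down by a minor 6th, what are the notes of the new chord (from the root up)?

Eb  Gb  Bb  D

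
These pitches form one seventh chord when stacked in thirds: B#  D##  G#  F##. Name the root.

G#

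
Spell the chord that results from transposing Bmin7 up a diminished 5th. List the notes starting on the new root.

F, Ab, C, Eb

B up a diminished 5th → F. New chord: F minor seventh.
Root: F
Minor 3rd (3rd): Ab
Perfect 5th (5th): C
Minor 7th (7th): Eb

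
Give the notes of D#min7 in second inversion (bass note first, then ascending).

A# C# D# F#

D#min7 = D#–F#–A#–C#; second inversion → fifth (A#) lowest.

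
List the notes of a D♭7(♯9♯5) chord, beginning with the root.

Db, F, A, Cb, E

Root Db, quality dominant seventh sharp nine sharp five:
root → Db
3rd (major 3rd) → F
5th (augmented 5th) → A
7th (minor 7th) → Cb
9th (augmented 9th) → E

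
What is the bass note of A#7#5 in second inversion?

E𝄪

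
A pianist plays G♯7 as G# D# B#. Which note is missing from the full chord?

F#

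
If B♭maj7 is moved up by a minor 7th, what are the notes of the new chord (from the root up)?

Ab, C, Eb, G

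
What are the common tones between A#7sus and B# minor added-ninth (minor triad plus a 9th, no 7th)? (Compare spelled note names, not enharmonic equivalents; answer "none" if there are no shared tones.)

A#7sus = A#, D#, E#, G#.
B# minor added-ninth = B#, D#, F##, C##.
Shared: D#.

D#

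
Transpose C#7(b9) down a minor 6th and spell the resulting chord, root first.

A minor 6th down from C# is E#, so the new chord is E# dominant seventh flat nine.
- root: E#
- major 3rd: G##
- perfect 5th: B#
- minor 7th: D#
- minor 9th: F#

E# G## B# D# F#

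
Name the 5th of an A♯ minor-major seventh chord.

E#

A♯ minor-major seventh is built on A#; its 5th is a perfect 5th above the root.
A fifth above A uses the letter E, and the perfect 5th above A# is E#.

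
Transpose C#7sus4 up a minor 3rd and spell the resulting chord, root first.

E A B D

C# up a minor 3rd → E. New chord: E dominant seventh suspended fourth.
E — root
A — perfect 4th
B — perfect 5th
D — minor 7th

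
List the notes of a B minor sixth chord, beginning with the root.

B, D, F#, G#

Root B, quality minor sixth:
Root: B
Minor 3rd (3rd): D
Perfect 5th (5th): F#
Major 6th (6th): G#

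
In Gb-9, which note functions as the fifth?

Gb-9 is built on Gb; its 5th is a perfect 5th above the root.
A fifth above G uses the letter D, and the perfect 5th above Gb is Db.

Db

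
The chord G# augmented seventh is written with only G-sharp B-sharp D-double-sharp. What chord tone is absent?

F-sharp

The full G# augmented seventh chord is G-sharp, B-sharp, D-double-sharp, F-sharp.
Comparing with the voicing, the minor 7th (7th) — F-sharp — is absent.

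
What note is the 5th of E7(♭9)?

B

E7(♭9) is built on E; its 5th is a perfect 5th above the root.
A fifth above E uses the letter B, and the perfect 5th above E is B.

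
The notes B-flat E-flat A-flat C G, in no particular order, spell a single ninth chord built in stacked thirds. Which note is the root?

Stacking in thirds gives A-flat – C – E-flat – G – B-flat, so A-flat is the root — A-flat major ninth.

A-flat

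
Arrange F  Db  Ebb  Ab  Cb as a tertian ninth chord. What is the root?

Db

Arranged so that each adjacent pair is a third by letter name: Db – F – Ab – Cb – Ebb.
The bottom of that stack, Db, is the root (this is Db dominant seventh flat nine).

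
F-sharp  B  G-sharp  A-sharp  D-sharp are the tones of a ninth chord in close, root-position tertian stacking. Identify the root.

Stacking in thirds gives G-sharp – B – D-sharp – F-sharp – A-sharp, so G-sharp is the root — G-sharp minor ninth.

G-sharp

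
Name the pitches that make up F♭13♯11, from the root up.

Fb Ab Cb Ebb Gb Bb Db

Root Fb, quality dominant thirteenth sharp eleven:
Fb — root
Ab — major 3rd
Cb — perfect 5th
Ebb — minor 7th
Gb — major 9th
Bb — augmented 11th
Db — major 13th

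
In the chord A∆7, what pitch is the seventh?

G#

A∆7 is built on A; its 7th is a major 7th above the root.
A seventh above A uses the letter G, and the major 7th above A is G#.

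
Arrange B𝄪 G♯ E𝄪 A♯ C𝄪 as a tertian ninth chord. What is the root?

A♯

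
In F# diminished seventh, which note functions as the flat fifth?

F# diminished seventh is built on F-sharp; its 5th is a diminished 5th above the root.
A fifth above F uses the letter C, and the diminished 5th above F-sharp is C.

C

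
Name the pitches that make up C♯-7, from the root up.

C♯-7 is a minor seventh built on C♯.
C♯ — root
E — minor 3rd
G♯ — perfect 5th
B — minor 7th

C♯, E, G♯, B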